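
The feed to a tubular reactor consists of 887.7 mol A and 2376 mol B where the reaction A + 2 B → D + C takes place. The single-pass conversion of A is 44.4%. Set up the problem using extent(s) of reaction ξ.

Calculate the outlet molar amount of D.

A reacted = 0.444 × 887.7 = 394.1 mol; ν_A = −1, so ξ = 394.1/1 = 394.1 mol.
Outlet amounts (n = n₀ + ν ξ):
  A: 887.7 − 1(394.1) = 493.6
  B: 2376 − 2(394.1) = 1588
  D: 0 + 1(394.1) = 394.1
  C: 0 + 1(394.1) = 394.1

394 mol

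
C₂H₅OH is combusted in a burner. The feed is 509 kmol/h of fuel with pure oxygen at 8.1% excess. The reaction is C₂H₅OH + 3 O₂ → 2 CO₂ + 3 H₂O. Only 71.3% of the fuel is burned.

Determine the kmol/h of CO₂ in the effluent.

Stoichiometric O₂ = 3 × 509 = 1527 kmol/h; O₂ fed = 1527 × 1.081 = 1651 kmol/h.
Fuel reacted = 0.713 × 509 → ξ = 362.9 kmol/h.
Outlet (n = n₀ + ν ξ):
  C₂H₅OH: 509 − 1(362.9) = 146.1
  O₂: 1651 − 3(362.9) = 561.9
  CO₂: 0 + 2(362.9) = 725.8
  H₂O: 0 + 3(362.9) = 1089

726 kmol/h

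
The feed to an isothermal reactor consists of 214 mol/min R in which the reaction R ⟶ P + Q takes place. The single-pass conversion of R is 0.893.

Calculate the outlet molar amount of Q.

R reacted = 0.893 × 214 = 191.1 mol/min; ν_R = −1, so ξ = 191.1/1 = 191.1 mol/min.
Outlet amounts (n = n₀ + ν ξ):
  R: 214 − 1(191.1) = 22.9
  P: 0 + 1(191.1) = 191.1
  Q: 0 + 1(191.1) = 191.1

191 mol/min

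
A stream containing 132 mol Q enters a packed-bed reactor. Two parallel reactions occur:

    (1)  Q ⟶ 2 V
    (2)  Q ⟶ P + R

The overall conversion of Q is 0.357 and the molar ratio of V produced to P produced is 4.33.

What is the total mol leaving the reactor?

Conversion of Q: Q consumed = 0.357 × 132 = 47.12 mol = 1ξ₁ + 1ξ₂.
Selectivity: 2ξ₁ / (1ξ₂) = 4.33 → ξ₁ = 2.165 ξ₂.
Substitute: (1·2.165 + 1) ξ₂ = 47.12 → ξ₂ = 14.89 mol, ξ₁ = 32.23 mol.
Outlet amounts (n = n₀ + Σ ν·ξ):
  Q: 132 − 1(32.23) − 1(14.89) = 84.88
  V: 0 + 2(32.23) = 64.47
  P: 0 + 1(14.89) = 14.89
  R: 0 + 1(14.89) = 14.89
Total out = 84.88 + 64.47 + 14.89 + 14.89 = 179.1 mol.

179 mol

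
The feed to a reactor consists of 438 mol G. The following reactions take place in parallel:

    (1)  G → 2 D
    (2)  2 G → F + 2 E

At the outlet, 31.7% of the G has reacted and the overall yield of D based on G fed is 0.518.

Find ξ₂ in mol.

ξ₂ = 12.7 mol

Yield of D: 2ξ₁ / 438 = 0.518 → ξ₁ = 113.4 mol.
Conversion of G: 1ξ₁ + 2ξ₂ = 0.317 × 438 = 138.8 → ξ₂ = 12.7 mol.
Outlet amounts (n = n₀ + Σ ν·ξ):
  G: 438 − 1(113.4) − 2(12.7) = 299.2
  D: 0 + 2(113.4) = 226.9
  F: 0 + 1(12.7) = 12.7
  E: 0 + 2(12.7) = 25.4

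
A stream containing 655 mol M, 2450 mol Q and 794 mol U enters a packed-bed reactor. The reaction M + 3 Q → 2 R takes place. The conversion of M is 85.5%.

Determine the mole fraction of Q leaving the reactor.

0.277

M reacted = 0.855 × 655 = 560 mol; ν_M = −1, so ξ = 560/1 = 560 mol.
Outlet amounts (n = n₀ + ν ξ):
  M: 655 − 1(560) = 94.98
  Q: 2450 − 3(560) = 769.9
  R: 0 + 2(560) = 1120
  U: 794 (inert)
Total out = 2779 mol; y_Q = 769.9 / 2779 = 0.2771.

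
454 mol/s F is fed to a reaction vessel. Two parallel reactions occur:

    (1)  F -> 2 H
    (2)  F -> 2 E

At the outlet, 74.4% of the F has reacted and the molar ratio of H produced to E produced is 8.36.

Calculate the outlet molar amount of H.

Conversion of F: F consumed = 0.744 × 454 = 337.8 mol/s = 1ξ₁ + 1ξ₂.
Selectivity: 2ξ₁ / (2ξ₂) = 8.36 → ξ₁ = 8.36 ξ₂.
Substitute: (1·8.36 + 1) ξ₂ = 337.8 → ξ₂ = 36.09 mol/s, ξ₁ = 301.7 mol/s.
Outlet amounts (n = n₀ + Σ ν·ξ):
  F: 454 − 1(301.7) − 1(36.09) = 116.2
  H: 0 + 2(301.7) = 603.4
  E: 0 + 2(36.09) = 72.17

603 mol/s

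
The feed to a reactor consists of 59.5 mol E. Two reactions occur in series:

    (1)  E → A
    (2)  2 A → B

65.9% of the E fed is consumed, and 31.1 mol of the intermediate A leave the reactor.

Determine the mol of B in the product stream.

Conversion of E: E consumed = 1ξ₁ = 0.659 × 59.5 → ξ₁ = 39.21 mol.
A balance: n_A = 0 + 1ξ₁ − 2ξ₂ = 31.1 → ξ₂ = (1·39.21 − 31.1)/2 = 4.055 mol.
Outlet amounts (n = n₀ + Σ ν·ξ):
  E: 59.5 − 1(39.21) = 20.29
  A: 0 + 1(39.21) − 2(4.055) = 31.1
  B: 0 + 1(4.055) = 4.055

4.06 mol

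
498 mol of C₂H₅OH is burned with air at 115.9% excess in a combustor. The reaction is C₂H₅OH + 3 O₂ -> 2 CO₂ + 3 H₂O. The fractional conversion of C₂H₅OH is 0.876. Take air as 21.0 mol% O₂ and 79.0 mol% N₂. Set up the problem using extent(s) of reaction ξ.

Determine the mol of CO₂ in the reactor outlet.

872 mol

Stoichiometric O₂ = 3 × 498 = 1494 mol; O₂ fed = 1494 × 2.159 = 3226 mol.
N₂ fed = 3226 × 79/21 = 12130 mol.
Fuel reacted = 0.876 × 498 → ξ = 436.2 mol.
Outlet (n = n₀ + ν ξ):
  C₂H₅OH: 498 − 1(436.2) = 61.75
  O₂: 3226 − 3(436.2) = 1917
  N₂: 12130 (inert)
  CO₂: 0 + 2(436.2) = 872.5
  H₂O: 0 + 3(436.2) = 1309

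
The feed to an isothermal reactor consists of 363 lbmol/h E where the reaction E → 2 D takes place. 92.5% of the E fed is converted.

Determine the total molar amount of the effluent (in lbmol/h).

699 lbmol/h

E reacted = 0.925 × 363 = 335.8 lbmol/h; ν_E = −1, so ξ = 335.8/1 = 335.8 lbmol/h.
Outlet amounts (n = n₀ + ν ξ):
  E: 363 − 1(335.8) = 27.22
  D: 0 + 2(335.8) = 671.6
Total out = 27.22 + 671.6 = 698.8 lbmol/h.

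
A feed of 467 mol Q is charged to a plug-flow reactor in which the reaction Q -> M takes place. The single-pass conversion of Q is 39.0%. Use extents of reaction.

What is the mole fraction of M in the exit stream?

Q reacted = 0.39 × 467 = 182.1 mol; ν_Q = −1, so ξ = 182.1/1 = 182.1 mol.
Outlet amounts (n = n₀ + ν ξ):
  Q: 467 − 1(182.1) = 284.9
  M: 0 + 1(182.1) = 182.1
Total out = 467 mol; y_M = 182.1 / 467 = 0.39.

0.39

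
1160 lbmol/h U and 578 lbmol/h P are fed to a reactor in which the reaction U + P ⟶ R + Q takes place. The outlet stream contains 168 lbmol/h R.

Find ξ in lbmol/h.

ξ = 168 lbmol/h

For R: n = n₀ + 1ξ → 168 = 0 + 1ξ, giving ξ = 168 lbmol/h.
Outlet amounts (n = n₀ + ν ξ):
  U: 1160 − 1(168) = 992
  P: 578 − 1(168) = 410
  R: 0 + 1(168) = 168
  Q: 0 + 1(168) = 168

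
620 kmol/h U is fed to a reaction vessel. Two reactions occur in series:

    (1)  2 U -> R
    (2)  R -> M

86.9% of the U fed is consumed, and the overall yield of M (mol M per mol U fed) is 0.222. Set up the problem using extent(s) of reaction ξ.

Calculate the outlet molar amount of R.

Conversion of U: U consumed = 2ξ₁ = 0.869 × 620 → ξ₁ = 269.4 kmol/h.
Yield of M: 1ξ₂ / 620 = 0.222 → ξ₂ = 137.6 kmol/h.
Outlet amounts (n = n₀ + Σ ν·ξ):
  U: 620 − 2(269.4) = 81.22
  R: 0 + 1(269.4) − 1(137.6) = 131.7
  M: 0 + 1(137.6) = 137.6

132 kmol/h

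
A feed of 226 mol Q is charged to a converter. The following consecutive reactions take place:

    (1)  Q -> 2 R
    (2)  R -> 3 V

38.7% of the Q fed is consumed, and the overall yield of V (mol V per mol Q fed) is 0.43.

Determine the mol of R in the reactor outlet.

143 mol

Conversion of Q: Q consumed = 1ξ₁ = 0.387 × 226 → ξ₁ = 87.46 mol.
Yield of V: 3ξ₂ / 226 = 0.43 → ξ₂ = 32.39 mol.
Outlet amounts (n = n₀ + Σ ν·ξ):
  Q: 226 − 1(87.46) = 138.5
  R: 0 + 2(87.46) − 1(32.39) = 142.5
  V: 0 + 3(32.39) = 97.18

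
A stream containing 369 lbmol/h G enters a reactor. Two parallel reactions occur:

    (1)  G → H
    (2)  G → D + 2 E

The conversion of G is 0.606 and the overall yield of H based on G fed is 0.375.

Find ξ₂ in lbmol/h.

ξ₂ = 85.2 lbmol/h

Yield of H: 1ξ₁ / 369 = 0.375 → ξ₁ = 138.4 lbmol/h.
Conversion of G: 1ξ₁ + 1ξ₂ = 0.606 × 369 = 223.6 → ξ₂ = 85.24 lbmol/h.
Outlet amounts (n = n₀ + Σ ν·ξ):
  G: 369 − 1(138.4) − 1(85.24) = 145.4
  H: 0 + 1(138.4) = 138.4
  D: 0 + 1(85.24) = 85.24
  E: 0 + 2(85.24) = 170.5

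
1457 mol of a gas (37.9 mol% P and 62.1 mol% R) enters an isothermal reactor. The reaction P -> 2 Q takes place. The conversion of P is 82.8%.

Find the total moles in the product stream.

1910 mol

P reacted = 0.828 × 552.2 = 457.2 mol; ν_P = −1, so ξ = 457.2/1 = 457.2 mol.
Outlet amounts (n = n₀ + ν ξ):
  P: 552.2 − 1(457.2) = 94.98
  Q: 0 + 2(457.2) = 914.4
  R: 904.8 (inert)
Total out = 94.98 + 914.4 + 904.8 = 1914 mol.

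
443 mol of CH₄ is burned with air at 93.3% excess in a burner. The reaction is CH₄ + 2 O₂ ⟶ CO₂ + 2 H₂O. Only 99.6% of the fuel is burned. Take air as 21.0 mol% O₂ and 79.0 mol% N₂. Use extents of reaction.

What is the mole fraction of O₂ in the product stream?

Stoichiometric O₂ = 2 × 443 = 886 mol; O₂ fed = 886 × 1.933 = 1713 mol.
N₂ fed = 1713 × 79/21 = 6443 mol.
Fuel reacted = 0.996 × 443 → ξ = 441.2 mol.
Outlet (n = n₀ + ν ξ):
  CH₄: 443 − 1(441.2) = 1.772
  O₂: 1713 − 2(441.2) = 830.2
  N₂: 6443 (inert)
  CO₂: 0 + 1(441.2) = 441.2
  H₂O: 0 + 2(441.2) = 882.5
Total out = 8598 mol; y_O₂ = 830.2 / 8598 = 0.09655.

0.0966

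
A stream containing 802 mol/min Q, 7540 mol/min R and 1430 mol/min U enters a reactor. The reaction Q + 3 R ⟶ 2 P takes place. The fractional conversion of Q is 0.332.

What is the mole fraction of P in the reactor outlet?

Q reacted = 0.332 × 802 = 266.3 mol/min; ν_Q = −1, so ξ = 266.3/1 = 266.3 mol/min.
Outlet amounts (n = n₀ + ν ξ):
  Q: 802 − 1(266.3) = 535.7
  R: 7540 − 3(266.3) = 6741
  P: 0 + 2(266.3) = 532.5
  U: 1430 (inert)
Total out = 9239 mol/min; y_P = 532.5 / 9239 = 0.05764.

0.0576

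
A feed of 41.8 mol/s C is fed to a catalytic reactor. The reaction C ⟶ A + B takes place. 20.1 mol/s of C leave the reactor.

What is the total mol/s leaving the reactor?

63.5 mol/s

For C: n = n₀ − 1ξ → 20.1 = 41.8 − 1ξ, giving ξ = 21.7 mol/s.
Outlet amounts (n = n₀ + ν ξ):
  C: 41.8 − 1(21.7) = 20.1
  A: 0 + 1(21.7) = 21.7
  B: 0 + 1(21.7) = 21.7
Total out = 20.1 + 21.7 + 21.7 = 63.5 mol/s.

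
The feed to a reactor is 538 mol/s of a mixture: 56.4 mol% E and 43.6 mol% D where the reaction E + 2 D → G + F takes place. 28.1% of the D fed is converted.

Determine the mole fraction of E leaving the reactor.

D reacted = 0.281 × 234.6 = 65.91 mol/s; ν_D = −2, so ξ = 65.91/2 = 32.96 mol/s.
Outlet amounts (n = n₀ + ν ξ):
  E: 303.4 − 1(32.96) = 270.5
  D: 234.6 − 2(32.96) = 168.7
  G: 0 + 1(32.96) = 32.96
  F: 0 + 1(32.96) = 32.96
Total out = 505 mol/s; y_E = 270.5 / 505 = 0.5355.

0.536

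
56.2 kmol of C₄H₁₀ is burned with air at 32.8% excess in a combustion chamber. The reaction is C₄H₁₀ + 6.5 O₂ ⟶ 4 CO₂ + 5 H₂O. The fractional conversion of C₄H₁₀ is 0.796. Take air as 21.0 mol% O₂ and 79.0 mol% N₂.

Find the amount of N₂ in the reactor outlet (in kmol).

1820 kmol

Stoichiometric O₂ = 6.5 × 56.2 = 365.3 kmol; O₂ fed = 365.3 × 1.328 = 485.1 kmol.
N₂ fed = 485.1 × 79/21 = 1825 kmol.
Fuel reacted = 0.796 × 56.2 → ξ = 44.74 kmol.
Outlet (n = n₀ + ν ξ):
  C₄H₁₀: 56.2 − 1(44.74) = 11.46
  O₂: 485.1 − 6.5(44.74) = 194.3
  N₂: 1825 (inert)
  CO₂: 0 + 4(44.74) = 178.9
  H₂O: 0 + 5(44.74) = 223.7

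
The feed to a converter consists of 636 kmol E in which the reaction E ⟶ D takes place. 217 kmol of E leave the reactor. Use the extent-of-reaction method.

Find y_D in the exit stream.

For E: n = n₀ − 1ξ → 217 = 636 − 1ξ, giving ξ = 419 kmol.
Outlet amounts (n = n₀ + ν ξ):
  E: 636 − 1(419) = 217
  D: 0 + 1(419) = 419
Total out = 636 kmol; y_D = 419 / 636 = 0.6588.

0.659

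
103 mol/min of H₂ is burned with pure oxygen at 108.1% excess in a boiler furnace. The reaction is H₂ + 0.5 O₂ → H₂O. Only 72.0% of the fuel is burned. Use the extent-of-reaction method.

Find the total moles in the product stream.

Stoichiometric O₂ = 0.5 × 103 = 51.5 mol/min; O₂ fed = 51.5 × 2.081 = 107.2 mol/min.
Fuel reacted = 0.72 × 103 → ξ = 74.16 mol/min.
Outlet (n = n₀ + ν ξ):
  H₂: 103 − 1(74.16) = 28.84
  O₂: 107.2 − 0.5(74.16) = 70.09
  H₂O: 0 + 1(74.16) = 74.16
Total out = 28.84 + 70.09 + 74.16 = 173.1 mol/min.

173 mol/min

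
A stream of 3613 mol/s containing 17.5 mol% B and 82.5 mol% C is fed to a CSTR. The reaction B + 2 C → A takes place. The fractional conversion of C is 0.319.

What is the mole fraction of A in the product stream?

0.179

C reacted = 0.319 × 2981 = 950.9 mol/s; ν_C = −2, so ξ = 950.9/2 = 475.4 mol/s.
Outlet amounts (n = n₀ + ν ξ):
  B: 632.3 − 1(475.4) = 156.8
  C: 2981 − 2(475.4) = 2030
  A: 0 + 1(475.4) = 475.4
Total out = 2662 mol/s; y_A = 475.4 / 2662 = 0.1786.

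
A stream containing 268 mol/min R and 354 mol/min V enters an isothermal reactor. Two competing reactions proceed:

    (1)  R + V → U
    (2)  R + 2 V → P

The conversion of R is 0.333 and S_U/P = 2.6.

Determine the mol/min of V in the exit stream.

240 mol/min

Conversion of R: R consumed = 0.333 × 268 = 89.24 mol/min = 1ξ₁ + 1ξ₂.
Selectivity: 1ξ₁ / (1ξ₂) = 2.6 → ξ₁ = 2.6 ξ₂.
Substitute: (1·2.6 + 1) ξ₂ = 89.24 → ξ₂ = 24.79 mol/min, ξ₁ = 64.45 mol/min.
Outlet amounts (n = n₀ + Σ ν·ξ):
  R: 268 − 1(64.45) − 1(24.79) = 178.8
  V: 354 − 1(64.45) − 2(24.79) = 240
  U: 0 + 1(64.45) = 64.45
  P: 0 + 1(24.79) = 24.79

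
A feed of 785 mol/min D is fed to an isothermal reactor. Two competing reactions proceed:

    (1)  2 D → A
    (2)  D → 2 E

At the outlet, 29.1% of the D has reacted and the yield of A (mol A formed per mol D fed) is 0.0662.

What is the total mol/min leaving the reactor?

858 mol/min

Yield of A: 1ξ₁ / 785 = 0.0662 → ξ₁ = 51.97 mol/min.
Conversion of D: 2ξ₁ + 1ξ₂ = 0.291 × 785 = 228.4 → ξ₂ = 124.5 mol/min.
Outlet amounts (n = n₀ + Σ ν·ξ):
  D: 785 − 2(51.97) − 1(124.5) = 556.6
  A: 0 + 1(51.97) = 51.97
  E: 0 + 2(124.5) = 249
Total out = 556.6 + 51.97 + 249 = 857.5 mol/min.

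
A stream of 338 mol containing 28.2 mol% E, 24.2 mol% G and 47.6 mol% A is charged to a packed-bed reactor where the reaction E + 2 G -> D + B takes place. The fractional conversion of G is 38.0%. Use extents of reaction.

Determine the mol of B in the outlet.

15.5 mol

G reacted = 0.38 × 81.8 = 31.08 mol; ν_G = −2, so ξ = 31.08/2 = 15.54 mol.
Outlet amounts (n = n₀ + ν ξ):
  E: 95.32 − 1(15.54) = 79.77
  G: 81.8 − 2(15.54) = 50.71
  D: 0 + 1(15.54) = 15.54
  B: 0 + 1(15.54) = 15.54
  A: 160.9 (inert)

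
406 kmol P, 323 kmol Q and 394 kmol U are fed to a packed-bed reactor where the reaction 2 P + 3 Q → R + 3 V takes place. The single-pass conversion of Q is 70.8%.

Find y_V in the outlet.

Q reacted = 0.708 × 323 = 228.7 kmol; ν_Q = −3, so ξ = 228.7/3 = 76.23 kmol.
Outlet amounts (n = n₀ + ν ξ):
  P: 406 − 2(76.23) = 253.5
  Q: 323 − 3(76.23) = 94.32
  R: 0 + 1(76.23) = 76.23
  V: 0 + 3(76.23) = 228.7
  U: 394 (inert)
Total out = 1047 kmol; y_V = 228.7 / 1047 = 0.2185.

0.218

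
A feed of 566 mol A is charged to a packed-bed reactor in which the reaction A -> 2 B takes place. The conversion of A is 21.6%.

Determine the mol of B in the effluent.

A reacted = 0.216 × 566 = 122.3 mol; ν_A = −1, so ξ = 122.3/1 = 122.3 mol.
Outlet amounts (n = n₀ + ν ξ):
  A: 566 − 1(122.3) = 443.7
  B: 0 + 2(122.3) = 244.5

245 mol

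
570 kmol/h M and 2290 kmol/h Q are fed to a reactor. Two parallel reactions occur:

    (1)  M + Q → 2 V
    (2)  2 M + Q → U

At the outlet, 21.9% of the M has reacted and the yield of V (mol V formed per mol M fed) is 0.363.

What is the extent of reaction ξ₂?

ξ₂ = 10.7 kmol/h

Yield of V: 2ξ₁ / 570 = 0.363 → ξ₁ = 103.5 kmol/h.
Conversion of M: 1ξ₁ + 2ξ₂ = 0.219 × 570 = 124.8 → ξ₂ = 10.69 kmol/h.
Outlet amounts (n = n₀ + Σ ν·ξ):
  M: 570 − 1(103.5) − 2(10.69) = 445.2
  Q: 2290 − 1(103.5) − 1(10.69) = 2176
  V: 0 + 2(103.5) = 206.9
  U: 0 + 1(10.69) = 10.69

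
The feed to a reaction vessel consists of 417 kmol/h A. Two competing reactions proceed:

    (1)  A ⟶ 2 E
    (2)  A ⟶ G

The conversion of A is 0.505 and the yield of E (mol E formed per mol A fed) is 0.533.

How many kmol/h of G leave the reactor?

Yield of E: 2ξ₁ / 417 = 0.533 → ξ₁ = 111.1 kmol/h.
Conversion of A: 1ξ₁ + 1ξ₂ = 0.505 × 417 = 210.6 → ξ₂ = 99.45 kmol/h.
Outlet amounts (n = n₀ + Σ ν·ξ):
  A: 417 − 1(111.1) − 1(99.45) = 206.4
  E: 0 + 2(111.1) = 222.3
  G: 0 + 1(99.45) = 99.45

99.5 kmol/h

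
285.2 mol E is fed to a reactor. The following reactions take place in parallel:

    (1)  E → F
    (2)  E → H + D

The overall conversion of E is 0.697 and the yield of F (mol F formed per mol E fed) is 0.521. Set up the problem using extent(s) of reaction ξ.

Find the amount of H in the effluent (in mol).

50.2 mol

Yield of F: 1ξ₁ / 285.2 = 0.521 → ξ₁ = 148.6 mol.
Conversion of E: 1ξ₁ + 1ξ₂ = 0.697 × 285.2 = 198.8 → ξ₂ = 50.2 mol.
Outlet amounts (n = n₀ + Σ ν·ξ):
  E: 285.2 − 1(148.6) − 1(50.2) = 86.42
  F: 0 + 1(148.6) = 148.6
  H: 0 + 1(50.2) = 50.2
  D: 0 + 1(50.2) = 50.2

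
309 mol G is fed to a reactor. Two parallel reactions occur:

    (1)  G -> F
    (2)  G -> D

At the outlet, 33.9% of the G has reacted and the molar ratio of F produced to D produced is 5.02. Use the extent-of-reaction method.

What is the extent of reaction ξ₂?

ξ₂ = 17.4 mol

Conversion of G: G consumed = 0.339 × 309 = 104.8 mol = 1ξ₁ + 1ξ₂.
Selectivity: 1ξ₁ / (1ξ₂) = 5.02 → ξ₁ = 5.02 ξ₂.
Substitute: (1·5.02 + 1) ξ₂ = 104.8 → ξ₂ = 17.4 mol, ξ₁ = 87.35 mol.
Outlet amounts (n = n₀ + Σ ν·ξ):
  G: 309 − 1(87.35) − 1(17.4) = 204.2
  F: 0 + 1(87.35) = 87.35
  D: 0 + 1(17.4) = 17.4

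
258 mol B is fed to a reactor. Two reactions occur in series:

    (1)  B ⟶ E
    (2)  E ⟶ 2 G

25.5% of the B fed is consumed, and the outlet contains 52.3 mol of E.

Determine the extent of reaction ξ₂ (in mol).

ξ₂ = 13.5 mol

Conversion of B: B consumed = 1ξ₁ = 0.255 × 258 → ξ₁ = 65.79 mol.
E balance: n_E = 0 + 1ξ₁ − 1ξ₂ = 52.3 → ξ₂ = (1·65.79 − 52.3)/1 = 13.49 mol.
Outlet amounts (n = n₀ + Σ ν·ξ):
  B: 258 − 1(65.79) = 192.2
  E: 0 + 1(65.79) − 1(13.49) = 52.3
  G: 0 + 2(13.49) = 26.98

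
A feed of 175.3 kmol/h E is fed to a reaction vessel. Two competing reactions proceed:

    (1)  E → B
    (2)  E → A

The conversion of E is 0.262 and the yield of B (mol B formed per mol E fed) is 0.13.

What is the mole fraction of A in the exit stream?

Yield of B: 1ξ₁ / 175.3 = 0.13 → ξ₁ = 22.79 kmol/h.
Conversion of E: 1ξ₁ + 1ξ₂ = 0.262 × 175.3 = 45.93 → ξ₂ = 23.14 kmol/h.
Outlet amounts (n = n₀ + Σ ν·ξ):
  E: 175.3 − 1(22.79) − 1(23.14) = 129.4
  B: 0 + 1(22.79) = 22.79
  A: 0 + 1(23.14) = 23.14
Total out = 175.3 kmol/h; y_A = 23.14 / 175.3 = 0.132.

0.132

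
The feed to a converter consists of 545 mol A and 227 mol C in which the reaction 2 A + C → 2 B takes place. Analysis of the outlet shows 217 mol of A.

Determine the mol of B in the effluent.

For A: n = n₀ − 2ξ → 217 = 545 − 2ξ, giving ξ = 164 mol.
Outlet amounts (n = n₀ + ν ξ):
  A: 545 − 2(164) = 217
  C: 227 − 1(164) = 63
  B: 0 + 2(164) = 328

328 mol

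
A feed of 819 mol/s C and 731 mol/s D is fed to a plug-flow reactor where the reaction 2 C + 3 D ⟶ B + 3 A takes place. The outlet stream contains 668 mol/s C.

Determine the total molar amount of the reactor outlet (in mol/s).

1470 mol/s

For C: n = n₀ − 2ξ → 668 = 819 − 2ξ, giving ξ = 75.5 mol/s.
Outlet amounts (n = n₀ + ν ξ):
  C: 819 − 2(75.5) = 668
  D: 731 − 3(75.5) = 504.5
  B: 0 + 1(75.5) = 75.5
  A: 0 + 3(75.5) = 226.5
Total out = 668 + 504.5 + 75.5 + 226.5 = 1474 mol/s.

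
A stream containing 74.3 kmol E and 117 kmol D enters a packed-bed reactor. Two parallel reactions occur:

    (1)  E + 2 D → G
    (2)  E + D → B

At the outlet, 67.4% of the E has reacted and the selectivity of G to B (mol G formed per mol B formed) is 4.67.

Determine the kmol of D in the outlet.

25.7 kmol

Conversion of E: E consumed = 0.674 × 74.3 = 50.08 kmol = 1ξ₁ + 1ξ₂.
Selectivity: 1ξ₁ / (1ξ₂) = 4.67 → ξ₁ = 4.67 ξ₂.
Substitute: (1·4.67 + 1) ξ₂ = 50.08 → ξ₂ = 8.832 kmol, ξ₁ = 41.25 kmol.
Outlet amounts (n = n₀ + Σ ν·ξ):
  E: 74.3 − 1(41.25) − 1(8.832) = 24.22
  D: 117 − 2(41.25) − 1(8.832) = 25.68
  G: 0 + 1(41.25) = 41.25
  B: 0 + 1(8.832) = 8.832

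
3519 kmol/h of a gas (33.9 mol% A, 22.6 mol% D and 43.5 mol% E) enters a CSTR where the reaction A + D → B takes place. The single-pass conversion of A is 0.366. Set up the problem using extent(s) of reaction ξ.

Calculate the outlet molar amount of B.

A reacted = 0.366 × 1193 = 436.6 kmol/h; ν_A = −1, so ξ = 436.6/1 = 436.6 kmol/h.
Outlet amounts (n = n₀ + ν ξ):
  A: 1193 − 1(436.6) = 756.3
  D: 795.3 − 1(436.6) = 358.7
  B: 0 + 1(436.6) = 436.6
  E: 1531 (inert)

437 kmol/h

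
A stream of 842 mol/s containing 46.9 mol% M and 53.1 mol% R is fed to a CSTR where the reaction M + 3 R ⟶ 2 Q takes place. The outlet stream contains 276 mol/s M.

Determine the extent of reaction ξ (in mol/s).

ξ = 119 mol/s

For M: n = n₀ − 1ξ → 276 = 394.9 − 1ξ, giving ξ = 118.9 mol/s.
Outlet amounts (n = n₀ + ν ξ):
  M: 394.9 − 1(118.9) = 276
  R: 447.1 − 3(118.9) = 90.41
  Q: 0 + 2(118.9) = 237.8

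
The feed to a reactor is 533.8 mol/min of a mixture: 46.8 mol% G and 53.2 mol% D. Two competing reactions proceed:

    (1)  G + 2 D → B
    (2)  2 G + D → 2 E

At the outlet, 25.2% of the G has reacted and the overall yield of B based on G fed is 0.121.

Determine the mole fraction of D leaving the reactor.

0.453

Yield of B: 1ξ₁ / 249.8 = 0.121 → ξ₁ = 30.23 mol/min.
Conversion of G: 1ξ₁ + 2ξ₂ = 0.252 × 249.8 = 62.95 → ξ₂ = 16.36 mol/min.
Outlet amounts (n = n₀ + Σ ν·ξ):
  G: 249.8 − 1(30.23) − 2(16.36) = 186.9
  D: 284 − 2(30.23) − 1(16.36) = 207.2
  B: 0 + 1(30.23) = 30.23
  E: 0 + 2(16.36) = 32.73
Total out = 457 mol/min; y_D = 207.2 / 457 = 0.4533.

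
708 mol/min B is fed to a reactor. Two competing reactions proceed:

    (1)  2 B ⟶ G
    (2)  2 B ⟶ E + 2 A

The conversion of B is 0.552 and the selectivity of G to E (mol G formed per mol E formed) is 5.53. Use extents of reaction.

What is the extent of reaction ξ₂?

Conversion of B: B consumed = 0.552 × 708 = 390.8 mol/min = 2ξ₁ + 2ξ₂.
Selectivity: 1ξ₁ / (1ξ₂) = 5.53 → ξ₁ = 5.53 ξ₂.
Substitute: (2·5.53 + 2) ξ₂ = 390.8 → ξ₂ = 29.92 mol/min, ξ₁ = 165.5 mol/min.
Outlet amounts (n = n₀ + Σ ν·ξ):
  B: 708 − 2(165.5) − 2(29.92) = 317.2
  G: 0 + 1(165.5) = 165.5
  E: 0 + 1(29.92) = 29.92
  A: 0 + 2(29.92) = 59.85

ξ₂ = 29.9 mol/min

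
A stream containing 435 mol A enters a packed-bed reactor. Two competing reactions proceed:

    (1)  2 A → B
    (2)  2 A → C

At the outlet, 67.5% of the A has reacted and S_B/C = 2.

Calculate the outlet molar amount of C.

48.9 mol

Conversion of A: A consumed = 0.675 × 435 = 293.6 mol = 2ξ₁ + 2ξ₂.
Selectivity: 1ξ₁ / (1ξ₂) = 2 → ξ₁ = 2 ξ₂.
Substitute: (2·2 + 2) ξ₂ = 293.6 → ξ₂ = 48.94 mol, ξ₁ = 97.88 mol.
Outlet amounts (n = n₀ + Σ ν·ξ):
  A: 435 − 2(97.88) − 2(48.94) = 141.4
  B: 0 + 1(97.88) = 97.88
  C: 0 + 1(48.94) = 48.94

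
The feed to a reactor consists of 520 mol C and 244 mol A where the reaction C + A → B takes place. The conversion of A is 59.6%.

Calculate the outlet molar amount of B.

145 mol

A reacted = 0.596 × 244 = 145.4 mol; ν_A = −1, so ξ = 145.4/1 = 145.4 mol.
Outlet amounts (n = n₀ + ν ξ):
  C: 520 − 1(145.4) = 374.6
  A: 244 − 1(145.4) = 98.58
  B: 0 + 1(145.4) = 145.4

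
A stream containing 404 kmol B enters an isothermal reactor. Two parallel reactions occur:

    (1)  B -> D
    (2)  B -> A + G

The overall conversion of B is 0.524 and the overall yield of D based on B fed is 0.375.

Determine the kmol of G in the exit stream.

60.2 kmol

Yield of D: 1ξ₁ / 404 = 0.375 → ξ₁ = 151.5 kmol.
Conversion of B: 1ξ₁ + 1ξ₂ = 0.524 × 404 = 211.7 → ξ₂ = 60.2 kmol.
Outlet amounts (n = n₀ + Σ ν·ξ):
  B: 404 − 1(151.5) − 1(60.2) = 192.3
  D: 0 + 1(151.5) = 151.5
  A: 0 + 1(60.2) = 60.2
  G: 0 + 1(60.2) = 60.2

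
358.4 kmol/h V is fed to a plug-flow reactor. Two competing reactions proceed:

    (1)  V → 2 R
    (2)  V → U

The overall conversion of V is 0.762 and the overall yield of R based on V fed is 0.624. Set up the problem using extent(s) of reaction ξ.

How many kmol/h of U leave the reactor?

Yield of R: 2ξ₁ / 358.4 = 0.624 → ξ₁ = 111.8 kmol/h.
Conversion of V: 1ξ₁ + 1ξ₂ = 0.762 × 358.4 = 273.1 → ξ₂ = 161.3 kmol/h.
Outlet amounts (n = n₀ + Σ ν·ξ):
  V: 358.4 − 1(111.8) − 1(161.3) = 85.3
  R: 0 + 2(111.8) = 223.6
  U: 0 + 1(161.3) = 161.3

161 kmol/h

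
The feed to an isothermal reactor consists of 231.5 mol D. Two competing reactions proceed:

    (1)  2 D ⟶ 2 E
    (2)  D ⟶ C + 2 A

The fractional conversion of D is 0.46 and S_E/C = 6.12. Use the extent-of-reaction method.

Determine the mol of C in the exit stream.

Conversion of D: D consumed = 0.46 × 231.5 = 106.5 mol = 2ξ₁ + 1ξ₂.
Selectivity: 2ξ₁ / (1ξ₂) = 6.12 → ξ₁ = 3.06 ξ₂.
Substitute: (2·3.06 + 1) ξ₂ = 106.5 → ξ₂ = 14.96 mol, ξ₁ = 45.77 mol.
Outlet amounts (n = n₀ + Σ ν·ξ):
  D: 231.5 − 2(45.77) − 1(14.96) = 125
  E: 0 + 2(45.77) = 91.53
  C: 0 + 1(14.96) = 14.96
  A: 0 + 2(14.96) = 29.91

15 mol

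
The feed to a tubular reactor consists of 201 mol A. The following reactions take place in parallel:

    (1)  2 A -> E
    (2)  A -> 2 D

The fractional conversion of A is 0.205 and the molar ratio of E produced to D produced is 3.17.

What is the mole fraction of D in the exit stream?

0.0326

Conversion of A: A consumed = 0.205 × 201 = 41.2 mol = 2ξ₁ + 1ξ₂.
Selectivity: 1ξ₁ / (2ξ₂) = 3.17 → ξ₁ = 6.34 ξ₂.
Substitute: (2·6.34 + 1) ξ₂ = 41.2 → ξ₂ = 3.012 mol, ξ₁ = 19.1 mol.
Outlet amounts (n = n₀ + Σ ν·ξ):
  A: 201 − 2(19.1) − 1(3.012) = 159.8
  E: 0 + 1(19.1) = 19.1
  D: 0 + 2(3.012) = 6.024
Total out = 184.9 mol; y_D = 6.024 / 184.9 = 0.03258.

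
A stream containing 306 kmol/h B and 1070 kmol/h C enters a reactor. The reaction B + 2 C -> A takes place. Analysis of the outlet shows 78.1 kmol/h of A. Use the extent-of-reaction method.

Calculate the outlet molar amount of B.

For A: n = n₀ + 1ξ → 78.1 = 0 + 1ξ, giving ξ = 78.1 kmol/h.
Outlet amounts (n = n₀ + ν ξ):
  B: 306 − 1(78.1) = 227.9
  C: 1070 − 2(78.1) = 913.8
  A: 0 + 1(78.1) = 78.1

228 kmol/h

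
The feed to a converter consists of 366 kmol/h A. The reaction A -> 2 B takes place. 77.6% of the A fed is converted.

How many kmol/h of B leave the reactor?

568 kmol/h

A reacted = 0.776 × 366 = 284 kmol/h; ν_A = −1, so ξ = 284/1 = 284 kmol/h.
Outlet amounts (n = n₀ + ν ξ):
  A: 366 − 1(284) = 81.98
  B: 0 + 2(284) = 568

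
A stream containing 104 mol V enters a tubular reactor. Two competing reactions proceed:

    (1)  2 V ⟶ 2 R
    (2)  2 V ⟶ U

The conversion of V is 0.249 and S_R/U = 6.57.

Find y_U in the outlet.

Conversion of V: V consumed = 0.249 × 104 = 25.9 mol = 2ξ₁ + 2ξ₂.
Selectivity: 2ξ₁ / (1ξ₂) = 6.57 → ξ₁ = 3.285 ξ₂.
Substitute: (2·3.285 + 2) ξ₂ = 25.9 → ξ₂ = 3.022 mol, ξ₁ = 9.926 mol.
Outlet amounts (n = n₀ + Σ ν·ξ):
  V: 104 − 2(9.926) − 2(3.022) = 78.1
  R: 0 + 2(9.926) = 19.85
  U: 0 + 1(3.022) = 3.022
Total out = 101 mol; y_U = 3.022 / 101 = 0.02992.

0.0299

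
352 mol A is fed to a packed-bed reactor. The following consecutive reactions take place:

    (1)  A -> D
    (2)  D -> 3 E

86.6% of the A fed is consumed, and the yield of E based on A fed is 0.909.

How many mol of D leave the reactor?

Conversion of A: A consumed = 1ξ₁ = 0.866 × 352 → ξ₁ = 304.8 mol.
Yield of E: 3ξ₂ / 352 = 0.909 → ξ₂ = 106.7 mol.
Outlet amounts (n = n₀ + Σ ν·ξ):
  A: 352 − 1(304.8) = 47.17
  D: 0 + 1(304.8) − 1(106.7) = 198.2
  E: 0 + 3(106.7) = 320

198 mol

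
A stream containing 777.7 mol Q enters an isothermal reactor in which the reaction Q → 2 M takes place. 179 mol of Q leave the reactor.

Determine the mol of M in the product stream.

For Q: n = n₀ − 1ξ → 179 = 777.7 − 1ξ, giving ξ = 598.7 mol.
Outlet amounts (n = n₀ + ν ξ):
  Q: 777.7 − 1(598.7) = 179
  M: 0 + 2(598.7) = 1197

1200 mol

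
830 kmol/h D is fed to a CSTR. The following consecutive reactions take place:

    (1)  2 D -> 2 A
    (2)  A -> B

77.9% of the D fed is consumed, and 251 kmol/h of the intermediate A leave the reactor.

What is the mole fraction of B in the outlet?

0.477

Conversion of D: D consumed = 2ξ₁ = 0.779 × 830 → ξ₁ = 323.3 kmol/h.
A balance: n_A = 0 + 2ξ₁ − 1ξ₂ = 251 → ξ₂ = (2·323.3 − 251)/1 = 395.6 kmol/h.
Outlet amounts (n = n₀ + Σ ν·ξ):
  D: 830 − 2(323.3) = 183.4
  A: 0 + 2(323.3) − 1(395.6) = 251
  B: 0 + 1(395.6) = 395.6
Total out = 830 kmol/h; y_B = 395.6 / 830 = 0.4766.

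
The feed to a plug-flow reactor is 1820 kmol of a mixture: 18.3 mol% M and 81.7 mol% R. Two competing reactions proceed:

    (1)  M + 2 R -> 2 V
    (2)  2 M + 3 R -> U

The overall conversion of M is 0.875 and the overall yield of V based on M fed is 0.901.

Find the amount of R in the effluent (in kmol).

Yield of V: 2ξ₁ / 333.1 = 0.901 → ξ₁ = 150 kmol.
Conversion of M: 1ξ₁ + 2ξ₂ = 0.875 × 333.1 = 291.4 → ξ₂ = 70.69 kmol.
Outlet amounts (n = n₀ + Σ ν·ξ):
  M: 333.1 − 1(150) − 2(70.69) = 41.63
  R: 1487 − 2(150) − 3(70.69) = 974.8
  V: 0 + 2(150) = 300.1
  U: 0 + 1(70.69) = 70.69

975 kmol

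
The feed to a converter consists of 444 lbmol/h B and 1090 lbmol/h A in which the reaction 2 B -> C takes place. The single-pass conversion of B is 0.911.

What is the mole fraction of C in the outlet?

B reacted = 0.911 × 444 = 404.5 lbmol/h; ν_B = −2, so ξ = 404.5/2 = 202.2 lbmol/h.
Outlet amounts (n = n₀ + ν ξ):
  B: 444 − 2(202.2) = 39.52
  C: 0 + 1(202.2) = 202.2
  A: 1090 (inert)
Total out = 1332 lbmol/h; y_C = 202.2 / 1332 = 0.1519.

0.152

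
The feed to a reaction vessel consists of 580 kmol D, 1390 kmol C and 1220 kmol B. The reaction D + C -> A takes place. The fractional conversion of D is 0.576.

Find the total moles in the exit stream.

D reacted = 0.576 × 580 = 334.1 kmol; ν_D = −1, so ξ = 334.1/1 = 334.1 kmol.
Outlet amounts (n = n₀ + ν ξ):
  D: 580 − 1(334.1) = 245.9
  C: 1390 − 1(334.1) = 1056
  A: 0 + 1(334.1) = 334.1
  B: 1220 (inert)
Total out = 245.9 + 1056 + 334.1 + 1220 = 2856 kmol.

2860 kmol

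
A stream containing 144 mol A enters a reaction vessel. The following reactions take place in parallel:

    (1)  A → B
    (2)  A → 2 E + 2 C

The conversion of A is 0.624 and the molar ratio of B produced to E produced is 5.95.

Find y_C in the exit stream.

0.0845

Conversion of A: A consumed = 0.624 × 144 = 89.86 mol = 1ξ₁ + 1ξ₂.
Selectivity: 1ξ₁ / (2ξ₂) = 5.95 → ξ₁ = 11.9 ξ₂.
Substitute: (1·11.9 + 1) ξ₂ = 89.86 → ξ₂ = 6.966 mol, ξ₁ = 82.89 mol.
Outlet amounts (n = n₀ + Σ ν·ξ):
  A: 144 − 1(82.89) − 1(6.966) = 54.14
  B: 0 + 1(82.89) = 82.89
  E: 0 + 2(6.966) = 13.93
  C: 0 + 2(6.966) = 13.93
Total out = 164.9 mol; y_C = 13.93 / 164.9 = 0.08448.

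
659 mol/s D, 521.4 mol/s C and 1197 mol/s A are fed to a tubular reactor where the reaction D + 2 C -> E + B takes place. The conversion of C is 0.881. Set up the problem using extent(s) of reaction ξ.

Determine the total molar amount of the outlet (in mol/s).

C reacted = 0.881 × 521.4 = 459.4 mol/s; ν_C = −2, so ξ = 459.4/2 = 229.7 mol/s.
Outlet amounts (n = n₀ + ν ξ):
  D: 659 − 1(229.7) = 429.3
  C: 521.4 − 2(229.7) = 62.05
  E: 0 + 1(229.7) = 229.7
  B: 0 + 1(229.7) = 229.7
  A: 1197 (inert)
Total out = 429.3 + 62.05 + 229.7 + 229.7 + 1197 = 2148 mol/s.

2150 mol/s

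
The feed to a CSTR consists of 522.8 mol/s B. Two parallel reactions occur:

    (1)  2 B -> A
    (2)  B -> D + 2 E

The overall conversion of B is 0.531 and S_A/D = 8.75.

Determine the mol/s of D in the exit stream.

15 mol/s

Conversion of B: B consumed = 0.531 × 522.8 = 277.6 mol/s = 2ξ₁ + 1ξ₂.
Selectivity: 1ξ₁ / (1ξ₂) = 8.75 → ξ₁ = 8.75 ξ₂.
Substitute: (2·8.75 + 1) ξ₂ = 277.6 → ξ₂ = 15.01 mol/s, ξ₁ = 131.3 mol/s.
Outlet amounts (n = n₀ + Σ ν·ξ):
  B: 522.8 − 2(131.3) − 1(15.01) = 245.2
  A: 0 + 1(131.3) = 131.3
  D: 0 + 1(15.01) = 15.01
  E: 0 + 2(15.01) = 30.01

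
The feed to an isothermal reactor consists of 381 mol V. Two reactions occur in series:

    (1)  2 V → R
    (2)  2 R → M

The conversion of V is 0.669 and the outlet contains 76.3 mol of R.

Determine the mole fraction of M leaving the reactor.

Conversion of V: V consumed = 2ξ₁ = 0.669 × 381 → ξ₁ = 127.4 mol.
R balance: n_R = 0 + 1ξ₁ − 2ξ₂ = 76.3 → ξ₂ = (1·127.4 − 76.3)/2 = 25.57 mol.
Outlet amounts (n = n₀ + Σ ν·ξ):
  V: 381 − 2(127.4) = 126.1
  R: 0 + 1(127.4) − 2(25.57) = 76.3
  M: 0 + 1(25.57) = 25.57
Total out = 228 mol; y_M = 25.57 / 228 = 0.1122.

0.112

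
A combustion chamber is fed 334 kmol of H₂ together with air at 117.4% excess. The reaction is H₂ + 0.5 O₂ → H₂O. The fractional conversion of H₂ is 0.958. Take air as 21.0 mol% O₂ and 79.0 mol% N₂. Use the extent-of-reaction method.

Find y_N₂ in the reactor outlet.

Stoichiometric O₂ = 0.5 × 334 = 167 kmol; O₂ fed = 167 × 2.174 = 363.1 kmol.
N₂ fed = 363.1 × 79/21 = 1366 kmol.
Fuel reacted = 0.958 × 334 → ξ = 320 kmol.
Outlet (n = n₀ + ν ξ):
  H₂: 334 − 1(320) = 14.03
  O₂: 363.1 − 0.5(320) = 203.1
  N₂: 1366 (inert)
  H₂O: 0 + 1(320) = 320
Total out = 1903 kmol; y_N₂ = 1366 / 1903 = 0.7178.

0.718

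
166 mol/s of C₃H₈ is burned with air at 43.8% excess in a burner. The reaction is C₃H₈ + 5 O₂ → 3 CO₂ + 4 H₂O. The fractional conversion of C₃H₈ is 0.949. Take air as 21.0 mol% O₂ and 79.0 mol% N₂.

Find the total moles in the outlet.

Stoichiometric O₂ = 5 × 166 = 830 mol/s; O₂ fed = 830 × 1.438 = 1194 mol/s.
N₂ fed = 1194 × 79/21 = 4490 mol/s.
Fuel reacted = 0.949 × 166 → ξ = 157.5 mol/s.
Outlet (n = n₀ + ν ξ):
  C₃H₈: 166 − 1(157.5) = 8.466
  O₂: 1194 − 5(157.5) = 405.9
  N₂: 4490 (inert)
  CO₂: 0 + 3(157.5) = 472.6
  H₂O: 0 + 4(157.5) = 630.1
Total out = 8.466 + 405.9 + 4490 + 472.6 + 630.1 = 6007 mol/s.

6010 mol/s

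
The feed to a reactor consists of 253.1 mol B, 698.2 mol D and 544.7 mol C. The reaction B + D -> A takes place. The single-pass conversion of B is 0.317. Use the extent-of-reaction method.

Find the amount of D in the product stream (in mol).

B reacted = 0.317 × 253.1 = 80.23 mol; ν_B = −1, so ξ = 80.23/1 = 80.23 mol.
Outlet amounts (n = n₀ + ν ξ):
  B: 253.1 − 1(80.23) = 172.9
  D: 698.2 − 1(80.23) = 618
  A: 0 + 1(80.23) = 80.23
  C: 544.7 (inert)

618 mol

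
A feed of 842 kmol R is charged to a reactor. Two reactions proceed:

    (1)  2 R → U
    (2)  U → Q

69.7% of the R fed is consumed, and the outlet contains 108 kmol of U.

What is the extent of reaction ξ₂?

Conversion of R: R consumed = 2ξ₁ = 0.697 × 842 → ξ₁ = 293.4 kmol.
U balance: n_U = 0 + 1ξ₁ − 1ξ₂ = 108 → ξ₂ = (1·293.4 − 108)/1 = 185.4 kmol.
Outlet amounts (n = n₀ + Σ ν·ξ):
  R: 842 − 2(293.4) = 255.1
  U: 0 + 1(293.4) − 1(185.4) = 108
  Q: 0 + 1(185.4) = 185.4

ξ₂ = 185 kmol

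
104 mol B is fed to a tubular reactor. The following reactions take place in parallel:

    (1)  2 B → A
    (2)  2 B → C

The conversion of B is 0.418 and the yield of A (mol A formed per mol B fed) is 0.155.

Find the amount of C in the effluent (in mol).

5.62 mol

Yield of A: 1ξ₁ / 104 = 0.155 → ξ₁ = 16.12 mol.
Conversion of B: 2ξ₁ + 2ξ₂ = 0.418 × 104 = 43.47 → ξ₂ = 5.616 mol.
Outlet amounts (n = n₀ + Σ ν·ξ):
  B: 104 − 2(16.12) − 2(5.616) = 60.53
  A: 0 + 1(16.12) = 16.12
  C: 0 + 1(5.616) = 5.616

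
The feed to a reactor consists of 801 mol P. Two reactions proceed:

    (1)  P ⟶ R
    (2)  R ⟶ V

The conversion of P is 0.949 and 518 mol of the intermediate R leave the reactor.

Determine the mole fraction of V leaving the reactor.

Conversion of P: P consumed = 1ξ₁ = 0.949 × 801 → ξ₁ = 760.1 mol.
R balance: n_R = 0 + 1ξ₁ − 1ξ₂ = 518 → ξ₂ = (1·760.1 − 518)/1 = 242.1 mol.
Outlet amounts (n = n₀ + Σ ν·ξ):
  P: 801 − 1(760.1) = 40.85
  R: 0 + 1(760.1) − 1(242.1) = 518
  V: 0 + 1(242.1) = 242.1
Total out = 801 mol; y_V = 242.1 / 801 = 0.3023.

0.302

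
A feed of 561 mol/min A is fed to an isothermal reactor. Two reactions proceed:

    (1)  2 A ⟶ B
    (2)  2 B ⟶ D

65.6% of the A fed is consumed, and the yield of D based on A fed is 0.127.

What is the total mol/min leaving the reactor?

Conversion of A: A consumed = 2ξ₁ = 0.656 × 561 → ξ₁ = 184 mol/min.
Yield of D: 1ξ₂ / 561 = 0.127 → ξ₂ = 71.25 mol/min.
Outlet amounts (n = n₀ + Σ ν·ξ):
  A: 561 − 2(184) = 193
  B: 0 + 1(184) − 2(71.25) = 41.51
  D: 0 + 1(71.25) = 71.25
Total out = 193 + 41.51 + 71.25 = 305.7 mol/min.

306 mol/min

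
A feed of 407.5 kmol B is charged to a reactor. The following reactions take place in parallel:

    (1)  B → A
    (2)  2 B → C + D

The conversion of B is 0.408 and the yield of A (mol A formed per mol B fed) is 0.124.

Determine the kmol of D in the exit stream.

57.9 kmol

Yield of A: 1ξ₁ / 407.5 = 0.124 → ξ₁ = 50.53 kmol.
Conversion of B: 1ξ₁ + 2ξ₂ = 0.408 × 407.5 = 166.3 → ξ₂ = 57.86 kmol.
Outlet amounts (n = n₀ + Σ ν·ξ):
  B: 407.5 − 1(50.53) − 2(57.86) = 241.2
  A: 0 + 1(50.53) = 50.53
  C: 0 + 1(57.86) = 57.86
  D: 0 + 1(57.86) = 57.86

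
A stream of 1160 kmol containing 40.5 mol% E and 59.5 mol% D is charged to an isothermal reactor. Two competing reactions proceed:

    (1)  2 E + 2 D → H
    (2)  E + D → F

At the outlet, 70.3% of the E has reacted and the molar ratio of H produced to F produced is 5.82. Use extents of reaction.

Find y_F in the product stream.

0.0386

Conversion of E: E consumed = 0.703 × 469.8 = 330.3 kmol = 2ξ₁ + 1ξ₂.
Selectivity: 1ξ₁ / (1ξ₂) = 5.82 → ξ₁ = 5.82 ξ₂.
Substitute: (2·5.82 + 1) ξ₂ = 330.3 → ξ₂ = 26.13 kmol, ξ₁ = 152.1 kmol.
Outlet amounts (n = n₀ + Σ ν·ξ):
  E: 469.8 − 2(152.1) − 1(26.13) = 139.5
  D: 690.2 − 2(152.1) − 1(26.13) = 359.9
  H: 0 + 1(152.1) = 152.1
  F: 0 + 1(26.13) = 26.13
Total out = 677.7 kmol; y_F = 26.13 / 677.7 = 0.03856.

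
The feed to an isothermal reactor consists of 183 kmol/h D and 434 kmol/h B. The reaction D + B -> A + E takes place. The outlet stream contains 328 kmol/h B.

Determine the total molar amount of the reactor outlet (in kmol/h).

617 kmol/h

For B: n = n₀ − 1ξ → 328 = 434 − 1ξ, giving ξ = 106 kmol/h.
Outlet amounts (n = n₀ + ν ξ):
  D: 183 − 1(106) = 77
  B: 434 − 1(106) = 328
  A: 0 + 1(106) = 106
  E: 0 + 1(106) = 106
Total out = 77 + 328 + 106 + 106 = 617 kmol/h.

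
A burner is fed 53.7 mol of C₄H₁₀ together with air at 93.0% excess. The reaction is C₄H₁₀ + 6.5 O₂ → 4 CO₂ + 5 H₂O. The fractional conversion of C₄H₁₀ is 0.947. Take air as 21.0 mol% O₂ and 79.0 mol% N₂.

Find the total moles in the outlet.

3340 mol

Stoichiometric O₂ = 6.5 × 53.7 = 349.1 mol; O₂ fed = 349.1 × 1.930 = 673.7 mol.
N₂ fed = 673.7 × 79/21 = 2534 mol.
Fuel reacted = 0.947 × 53.7 → ξ = 50.85 mol.
Outlet (n = n₀ + ν ξ):
  C₄H₁₀: 53.7 − 1(50.85) = 2.846
  O₂: 673.7 − 6.5(50.85) = 343.1
  N₂: 2534 (inert)
  CO₂: 0 + 4(50.85) = 203.4
  H₂O: 0 + 5(50.85) = 254.3
Total out = 2.846 + 343.1 + 2534 + 203.4 + 254.3 = 3338 mol.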